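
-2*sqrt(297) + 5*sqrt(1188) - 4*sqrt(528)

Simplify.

2*sqrt(297) = 6*sqrt(33); 5*sqrt(1188) = 30*sqrt(33); 4*sqrt(528) = 16*sqrt(33)
Combine: (-6 + 30 - 16)·sqrt(33) = 8*sqrt(33)

8*sqrt(33)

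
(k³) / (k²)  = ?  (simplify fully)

Quotient: k¹

k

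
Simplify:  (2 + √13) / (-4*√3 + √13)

Multiply numerator and denominator by √13 + 4*√3.
Denominator becomes -35; numerator becomes 2*√13 + 13 + 8*√3 + 4*√39.

(-4*√39 - 8*√3 - 13 - 2*√13)/35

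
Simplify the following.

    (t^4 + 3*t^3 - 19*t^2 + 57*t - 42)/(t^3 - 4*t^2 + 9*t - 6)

t + 7

Factor: t^4 + 3*t^3 - 19*t^2 + 57*t - 42 = (t - 1)*(t^2 - 3*t + 6)*(t + 7);  t^3 - 4*t^2 + 9*t - 6 = (t^2 - 3*t + 6)*(t - 1)
Cancel the common factors (t^2 - 3*t + 6), (t - 1).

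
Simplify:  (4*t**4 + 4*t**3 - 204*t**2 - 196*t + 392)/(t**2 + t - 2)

4*t**2 - 196

Factor: 4*t**4 + 4*t**3 - 204*t**2 - 196*t + 392 = 4*(t - 7)*(t - 1)*(t + 7)*(t + 2);  t**2 + t - 2 = (t + 2)*(t - 1)
Cancel the common factors (t + 2), (t - 1).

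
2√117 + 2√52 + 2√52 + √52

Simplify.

2√117 = 6*√13; 2√52 = 4*√13; 2√52 = 4*√13; √52 = 2*√13
Combine: (6 + 4 + 4 + 2)·√13 = 16*√13

16*√13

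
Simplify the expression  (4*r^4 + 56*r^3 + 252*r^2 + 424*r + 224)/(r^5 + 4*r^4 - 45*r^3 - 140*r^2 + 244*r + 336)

Factor: 4*r^4 + 56*r^3 + 252*r^2 + 424*r + 224 = 4*(r + 1)*(r + 7)*(r + 4)*(r + 2);  r^5 + 4*r^4 - 45*r^3 - 140*r^2 + 244*r + 336 = (r - 2)*(r - 6)*(r + 4)*(r + 1)*(r + 7)
Cancel the common factors (r + 1), (r + 7), (r + 4).

(4*r + 8)/(r^2 - 8*r + 12)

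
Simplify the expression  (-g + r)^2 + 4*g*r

(g + r)^2

Expanding gives g^2 + 2*g*r + r^2, a perfect square.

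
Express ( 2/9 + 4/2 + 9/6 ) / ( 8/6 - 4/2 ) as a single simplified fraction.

Numerator: 2/9 + 4/2 + 9/6 = 67/18
Denominator: 8/6 - 4/2 = -2/3
Divide: (67/18) · (-3/2) = -67/12

-67/12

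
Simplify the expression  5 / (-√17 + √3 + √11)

(15*√17 + 45*√11 + 125*√3 + 10*√561)/123

Group as (√3 + √11) - √17; multiply by (√3 + √11) + √17, then rationalise the remaining surd.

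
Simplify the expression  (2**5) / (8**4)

2**(-7)

2**5 = 2**5; 8**4 = 2**12
Combine exponents: 2**(-7)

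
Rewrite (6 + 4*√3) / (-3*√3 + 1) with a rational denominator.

(-21 - 11*√3)/13

Multiply numerator and denominator by 1 + 3*√3.
Denominator becomes -26; numerator becomes 22*√3 + 42.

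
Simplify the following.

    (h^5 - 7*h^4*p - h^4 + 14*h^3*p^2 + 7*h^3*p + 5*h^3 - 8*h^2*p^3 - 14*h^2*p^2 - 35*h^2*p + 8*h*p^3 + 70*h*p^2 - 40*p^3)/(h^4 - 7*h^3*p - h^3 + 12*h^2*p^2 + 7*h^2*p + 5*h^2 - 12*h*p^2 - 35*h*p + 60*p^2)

Factor: h^5 - 7*h^4*p - h^4 + 14*h^3*p^2 + 7*h^3*p + 5*h^3 - 8*h^2*p^3 - 14*h^2*p^2 - 35*h^2*p + 8*h*p^3 + 70*h*p^2 - 40*p^3 = (h - 2*p)*(h - 4*p)*(h - p)*(h^2 - h + 5);  h^4 - 7*h^3*p - h^3 + 12*h^2*p^2 + 7*h^2*p + 5*h^2 - 12*h*p^2 - 35*h*p + 60*p^2 = (h - 4*p)*(h^2 - h + 5)*(h - 3*p)
Cancel the common factors (h^2 - h + 5), (h - 4*p).

(-h^2 + 3*h*p - 2*p^2)/(-h + 3*p)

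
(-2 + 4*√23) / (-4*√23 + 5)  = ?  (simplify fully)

(-358 - 12*√23)/343

Multiply numerator and denominator by 5 + 4*√23.
Denominator becomes -343; numerator becomes 12*√23 + 358.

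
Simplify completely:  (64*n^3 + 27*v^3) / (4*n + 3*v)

16*n^2 - 12*n*v + 9*v^2

(4*n)^3 + (3*v)^3 = (4*n + 3*v)(16*n^2 - 12*n*v + 9*v^2).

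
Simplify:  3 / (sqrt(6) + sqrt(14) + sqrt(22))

Group as (sqrt(6) + sqrt(14)) + sqrt(22); multiply by (sqrt(6) + sqrt(14)) - sqrt(22), then rationalise the remaining surd.

(-6*sqrt(462) - 3*sqrt(22) + 21*sqrt(14) + 45*sqrt(6))/166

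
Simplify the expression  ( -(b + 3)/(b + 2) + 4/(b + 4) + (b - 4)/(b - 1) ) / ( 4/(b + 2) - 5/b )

(17*b^2 + 28*b)/(b^3 + 13*b^2 + 26*b - 40)

Numerator: -(b + 3)/(b + 2) + 4/(b + 4) + (b - 4)/(b - 1) = (-17*b - 28)/(b^3 + 5*b^2 + 2*b - 8)
Denominator: 4/(b + 2) - 5/b = (-b - 10)/(b^2 + 2*b)
Divide: ((-17*b - 28)/(b^3 + 5*b^2 + 2*b - 8)) · ((b^2 + 2*b)/(-b - 10)) = (17*b^2 + 28*b)/(b^3 + 13*b^2 + 26*b - 40)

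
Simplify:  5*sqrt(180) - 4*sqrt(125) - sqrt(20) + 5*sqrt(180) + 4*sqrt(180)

5*sqrt(180) = 30*sqrt(5); 4*sqrt(125) = 20*sqrt(5); sqrt(20) = 2*sqrt(5); 5*sqrt(180) = 30*sqrt(5); 4*sqrt(180) = 24*sqrt(5)
Combine: (30 - 20 - 2 + 30 + 24)·sqrt(5) = 62*sqrt(5)

62*sqrt(5)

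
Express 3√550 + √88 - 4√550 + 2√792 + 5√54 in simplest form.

3√550 = 15*√22; √88 = 2*√22; 4√550 = 20*√22; 2√792 = 12*√22; 5√54 = 15*√6

15*√6 + 9*√22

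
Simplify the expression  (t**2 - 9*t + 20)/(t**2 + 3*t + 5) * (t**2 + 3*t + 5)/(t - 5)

t - 4

Factor: t**2 - 9*t + 20 = (t - 5)*(t - 4)
Cancel the common factors (t**2 + 3*t + 5), (t - 5).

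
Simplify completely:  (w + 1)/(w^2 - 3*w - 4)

Factor: w^2 - 3*w - 4 = (w - 4)*(w + 1)
Cancel the common factor (w + 1).

1/(w - 4)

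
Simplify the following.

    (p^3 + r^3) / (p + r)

Apply the sum-of-cubes factorisation and cancel (p + r).

p^2 - p*r + r^2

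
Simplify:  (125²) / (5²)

125² = 5^6; 5² = 5^2
Combine exponents: 5^4

5^4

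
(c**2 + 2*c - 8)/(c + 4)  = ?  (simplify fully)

c - 2

Factor: c**2 + 2*c - 8 = (c - 2)*(c + 4)
Cancel the common factor (c + 4).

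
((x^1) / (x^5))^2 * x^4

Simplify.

x^(-4)

Inside the bracket: (x^-4)
Raise to the power 2: (x^-8)
Multiply by x^4: add exponents.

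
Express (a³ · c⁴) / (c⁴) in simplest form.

a³

Quotient: a³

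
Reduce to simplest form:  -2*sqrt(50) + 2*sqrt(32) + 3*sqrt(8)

2*sqrt(50) = 10*sqrt(2); 2*sqrt(32) = 8*sqrt(2); 3*sqrt(8) = 6*sqrt(2)
Combine: (-10 + 8 + 6)·sqrt(2) = 4*sqrt(2)

4*sqrt(2)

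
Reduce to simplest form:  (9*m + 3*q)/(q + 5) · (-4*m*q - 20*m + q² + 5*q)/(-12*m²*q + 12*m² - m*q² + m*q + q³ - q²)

3/(q - 1)

Factor: 9*m + 3*q = 3·(3*m + q);  -4*m*q - 20*m + q² + 5*q = (-4*m + q)·(q + 5);  -12*m²*q + 12*m² - m*q² + m*q + q³ - q² = (q - 1)·(3*m + q)·(-4*m + q)
Cancel the common factors (3*m + q), (q + 5), (-4*m + q).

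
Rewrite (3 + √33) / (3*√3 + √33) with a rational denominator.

(-3*√11 - 3*√3 + √33 + 11)/2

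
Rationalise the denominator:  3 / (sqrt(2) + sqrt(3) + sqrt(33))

Group as (sqrt(3) + sqrt(33)) + sqrt(2); multiply by (sqrt(3) + sqrt(33)) - sqrt(2), then rationalise the remaining surd.

(-48*sqrt(3) - 51*sqrt(2) + 9*sqrt(22) + 42*sqrt(33))/380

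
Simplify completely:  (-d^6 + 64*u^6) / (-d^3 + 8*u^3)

d^3 + 8*u^3

Difference of sixth powers: factor out (-d^3 + 8*u^3).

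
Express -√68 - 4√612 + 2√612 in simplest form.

√68 = 2*√17; 4√612 = 24*√17; 2√612 = 12*√17
Combine: (-2 - 24 + 12)·√17 = -14*√17

-14*√17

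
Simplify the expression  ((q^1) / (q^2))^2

q^(-2)

Inside the bracket: (q^-1)
Raise to the power 2: (q^-2)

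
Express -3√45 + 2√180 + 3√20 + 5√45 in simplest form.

24*√5

3√45 = 9*√5; 2√180 = 12*√5; 3√20 = 6*√5; 5√45 = 15*√5
Combine: (-9 + 12 + 6 + 15)·√5 = 24*√5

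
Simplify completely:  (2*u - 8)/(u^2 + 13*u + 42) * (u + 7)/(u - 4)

Factor: 2*u - 8 = 2*(u - 4);  u^2 + 13*u + 42 = (u + 6)*(u + 7)
Cancel the common factors (u - 4), (u + 7).

2/(u + 6)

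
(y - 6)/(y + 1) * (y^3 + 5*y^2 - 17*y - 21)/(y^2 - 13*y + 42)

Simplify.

(y^2 + 4*y - 21)/(y - 7)

Factor: y^3 + 5*y^2 - 17*y - 21 = (y + 1)*(y + 7)*(y - 3);  y^2 - 13*y + 42 = (y - 7)*(y - 6)
Cancel the common factors (y + 1), (y - 6).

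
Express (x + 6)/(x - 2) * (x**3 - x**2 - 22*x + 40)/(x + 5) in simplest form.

x**2 + 2*x - 24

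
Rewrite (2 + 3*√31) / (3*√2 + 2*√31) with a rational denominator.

(-9*√62 - 6*√2 + 4*√31 + 186)/106

Multiply numerator and denominator by -3*√2 + 2*√31.
Denominator becomes 106; numerator becomes -9*√62 - 6*√2 + 4*√31 + 186.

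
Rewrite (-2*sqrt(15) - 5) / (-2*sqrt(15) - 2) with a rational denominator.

(3*sqrt(15) + 25)/28

Multiply numerator and denominator by -2 + 2*sqrt(15).
Denominator becomes -56; numerator becomes -50 - 6*sqrt(15).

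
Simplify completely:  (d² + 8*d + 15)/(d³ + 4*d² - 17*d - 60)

1/(d - 4)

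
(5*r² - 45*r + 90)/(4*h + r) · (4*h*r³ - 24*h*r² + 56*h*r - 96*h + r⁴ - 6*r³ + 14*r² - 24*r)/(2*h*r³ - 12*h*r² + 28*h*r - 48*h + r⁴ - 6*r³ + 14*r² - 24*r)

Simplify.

Factor: 5*r² - 45*r + 90 = 5·(r - 3)·(r - 6);  4*h*r³ - 24*h*r² + 56*h*r - 96*h + r⁴ - 6*r³ + 14*r² - 24*r = (4*h + r)·(r² - 2*r + 6)·(r - 4);  2*h*r³ - 12*h*r² + 28*h*r - 48*h + r⁴ - 6*r³ + 14*r² - 24*r = (r - 4)·(2*h + r)·(r² - 2*r + 6)
Cancel the common factors (r² - 2*r + 6), (4*h + r), (r - 4).

(5*r² - 45*r + 90)/(2*h + r)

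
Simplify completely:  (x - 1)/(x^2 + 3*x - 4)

Factor: x^2 + 3*x - 4 = (x + 4)*(x - 1)
Cancel the common factor (x - 1).

1/(x + 4)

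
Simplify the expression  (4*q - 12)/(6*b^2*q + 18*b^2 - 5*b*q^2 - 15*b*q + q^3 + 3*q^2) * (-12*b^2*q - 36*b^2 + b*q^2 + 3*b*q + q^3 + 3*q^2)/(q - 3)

(16*b + 4*q)/(-2*b + q)

Factor: 4*q - 12 = 4*(q - 3);  6*b^2*q + 18*b^2 - 5*b*q^2 - 15*b*q + q^3 + 3*q^2 = (-3*b + q)*(-2*b + q)*(q + 3);  -12*b^2*q - 36*b^2 + b*q^2 + 3*b*q + q^3 + 3*q^2 = (q + 3)*(-3*b + q)*(4*b + q)
Cancel the common factors (q + 3), (q - 3), (-3*b + q).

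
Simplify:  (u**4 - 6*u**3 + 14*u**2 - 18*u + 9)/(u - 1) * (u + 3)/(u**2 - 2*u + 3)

Factor: u**4 - 6*u**3 + 14*u**2 - 18*u + 9 = (u**2 - 2*u + 3)*(u - 3)*(u - 1)
Cancel the common factors (u**2 - 2*u + 3), (u - 1).

u**2 - 9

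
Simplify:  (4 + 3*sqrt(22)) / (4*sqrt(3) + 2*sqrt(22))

(-3*sqrt(66) - 4*sqrt(3) + 2*sqrt(22) + 33)/10

Multiply numerator and denominator by -4*sqrt(3) + 2*sqrt(22).
Denominator becomes 40; numerator becomes -12*sqrt(66) - 16*sqrt(3) + 8*sqrt(22) + 132.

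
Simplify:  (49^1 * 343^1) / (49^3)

49^1 = 7^2; 343^1 = 7^3; 49^3 = 7^6
Combine exponents: 7^(-1)

7^(-1)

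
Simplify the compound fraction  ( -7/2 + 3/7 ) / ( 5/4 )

-86/35

Numerator: -7/2 + 3/7 = -43/14
Denominator: 5/4 = 5/4
Divide: (-43/14) · (4/5) = -86/35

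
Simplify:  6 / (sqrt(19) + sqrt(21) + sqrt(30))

Group as (sqrt(19) + sqrt(30)) + sqrt(21); multiply by (sqrt(19) + sqrt(30)) - sqrt(21), then rationalise the remaining surd.

(-9*sqrt(1330) + 15*sqrt(30) + 42*sqrt(21) + 48*sqrt(19))/374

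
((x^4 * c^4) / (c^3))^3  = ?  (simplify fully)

c^3*x^12

Inside the bracket: x^4 * c^1
Raise to the power 3: x^12 * c^3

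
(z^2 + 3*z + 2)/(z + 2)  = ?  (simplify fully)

z + 1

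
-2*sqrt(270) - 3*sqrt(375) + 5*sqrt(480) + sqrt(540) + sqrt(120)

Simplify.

-9*sqrt(15) + 16*sqrt(30)

2*sqrt(270) = 6*sqrt(30); 3*sqrt(375) = 15*sqrt(15); 5*sqrt(480) = 20*sqrt(30); sqrt(540) = 6*sqrt(15); sqrt(120) = 2*sqrt(30)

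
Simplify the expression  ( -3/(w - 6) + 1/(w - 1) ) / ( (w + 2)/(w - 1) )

Numerator: -3/(w - 6) + 1/(w - 1) = (-2*w - 3)/(w**2 - 7*w + 6)
Denominator: (w + 2)/(w - 1) = (w + 2)/(w - 1)
Divide: ((-2*w - 3)/(w**2 - 7*w + 6)) · ((w - 1)/(w + 2)) = (-2*w - 3)/(w**2 - 4*w - 12)

(-2*w - 3)/(w**2 - 4*w - 12)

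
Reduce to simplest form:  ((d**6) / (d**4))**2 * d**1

d**5

Inside the bracket: d**2
Raise to the power 2: d**4
Multiply by d**1: add exponents.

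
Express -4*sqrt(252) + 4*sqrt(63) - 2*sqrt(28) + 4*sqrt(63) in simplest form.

4*sqrt(252) = 24*sqrt(7); 4*sqrt(63) = 12*sqrt(7); 2*sqrt(28) = 4*sqrt(7); 4*sqrt(63) = 12*sqrt(7)
Combine: (-24 + 12 - 4 + 12)·sqrt(7) = -4*sqrt(7)

-4*sqrt(7)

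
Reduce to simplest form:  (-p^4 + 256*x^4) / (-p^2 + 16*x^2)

p^2 + 16*x^2

Factor (4*x)^4 - p^4 and cancel (-p^2 + 16*x^2).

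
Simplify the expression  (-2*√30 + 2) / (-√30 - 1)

Multiply numerator and denominator by -1 + √30.
Denominator becomes -29; numerator becomes -62 + 4*√30.

(-4*√30 + 62)/29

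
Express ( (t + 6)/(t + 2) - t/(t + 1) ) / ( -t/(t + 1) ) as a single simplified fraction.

Numerator: (t + 6)/(t + 2) - t/(t + 1) = (5*t + 6)/(t**2 + 3*t + 2)
Denominator: -t/(t + 1) = -t/(t + 1)
Divide: ((5*t + 6)/(t**2 + 3*t + 2)) · (-(t + 1)/t) = (-5*t - 6)/(t**2 + 2*t)

(-5*t - 6)/(t**2 + 2*t)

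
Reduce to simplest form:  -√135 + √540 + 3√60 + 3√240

√135 = 3*√15; √540 = 6*√15; 3√60 = 6*√15; 3√240 = 12*√15
Combine: (-3 + 6 + 6 + 12)·√15 = 21*√15

21*√15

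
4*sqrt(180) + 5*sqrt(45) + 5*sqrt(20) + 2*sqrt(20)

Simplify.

4*sqrt(180) = 24*sqrt(5); 5*sqrt(45) = 15*sqrt(5); 5*sqrt(20) = 10*sqrt(5); 2*sqrt(20) = 4*sqrt(5)
Combine: (24 + 15 + 10 + 4)·sqrt(5) = 53*sqrt(5)

53*sqrt(5)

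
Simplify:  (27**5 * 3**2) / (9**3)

3**11

27**5 = 3**15; 3**2 = 3**2; 9**3 = 3**6
Combine exponents: 3**11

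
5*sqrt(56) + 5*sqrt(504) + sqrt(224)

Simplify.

44*sqrt(14)

5*sqrt(56) = 10*sqrt(14); 5*sqrt(504) = 30*sqrt(14); sqrt(224) = 4*sqrt(14)
Combine: (10 + 30 + 4)·sqrt(14) = 44*sqrt(14)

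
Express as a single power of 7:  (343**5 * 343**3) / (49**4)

7**16

343**5 = 7**15; 343**3 = 7**9; 49**4 = 7**8
Combine exponents: 7**16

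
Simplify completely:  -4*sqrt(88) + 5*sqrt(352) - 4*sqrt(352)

4*sqrt(88) = 8*sqrt(22); 5*sqrt(352) = 20*sqrt(22); 4*sqrt(352) = 16*sqrt(22)
Combine: (-8 + 20 - 16)·sqrt(22) = -4*sqrt(22)

-4*sqrt(22)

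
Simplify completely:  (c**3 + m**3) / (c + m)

c**2 - c*m + m**2

m**3 + c**3 = (c + m)(c**2 - c*m + m**2).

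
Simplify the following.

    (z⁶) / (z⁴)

Quotient: z²

z²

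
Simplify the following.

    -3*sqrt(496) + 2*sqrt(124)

-8*sqrt(31)

3*sqrt(496) = 12*sqrt(31); 2*sqrt(124) = 4*sqrt(31)
Combine: (-12 + 4)·sqrt(31) = -8*sqrt(31)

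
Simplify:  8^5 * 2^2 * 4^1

8^5 = 2^15; 2^2 = 2^2; 4^1 = 2^2
Combine exponents: 2^19

2^19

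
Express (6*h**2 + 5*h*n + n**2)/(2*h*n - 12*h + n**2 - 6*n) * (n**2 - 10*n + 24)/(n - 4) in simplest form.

Factor: 6*h**2 + 5*h*n + n**2 = (3*h + n)*(2*h + n);  2*h*n - 12*h + n**2 - 6*n = (n - 6)*(2*h + n);  n**2 - 10*n + 24 = (n - 6)*(n - 4)
Cancel the common factors (n - 6), (n - 4), (2*h + n).

3*h + n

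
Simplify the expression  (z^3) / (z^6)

z^(-3)

Quotient: (z^-3)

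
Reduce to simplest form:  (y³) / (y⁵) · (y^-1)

Quotient: (y^-2)
Multiply by (y^-1): add exponents.

y^(-3)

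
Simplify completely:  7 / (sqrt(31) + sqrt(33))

Multiply numerator and denominator by -sqrt(33) + sqrt(31).
Denominator becomes -2; numerator becomes -7*sqrt(33) + 7*sqrt(31).

(-7*sqrt(31) + 7*sqrt(33))/2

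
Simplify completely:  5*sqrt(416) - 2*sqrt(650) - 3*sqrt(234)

sqrt(26)

5*sqrt(416) = 20*sqrt(26); 2*sqrt(650) = 10*sqrt(26); 3*sqrt(234) = 9*sqrt(26)
Combine: (20 - 10 - 9)·sqrt(26) = sqrt(26)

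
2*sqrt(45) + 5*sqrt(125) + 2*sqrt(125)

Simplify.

2*sqrt(45) = 6*sqrt(5); 5*sqrt(125) = 25*sqrt(5); 2*sqrt(125) = 10*sqrt(5)
Combine: (6 + 25 + 10)·sqrt(5) = 41*sqrt(5)

41*sqrt(5)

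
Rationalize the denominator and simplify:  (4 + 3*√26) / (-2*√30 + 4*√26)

(2*√30 + 4*√26 + 3*√195 + 78)/74

Multiply numerator and denominator by 2*√30 + 4*√26.
Denominator becomes 296; numerator becomes 8*√30 + 16*√26 + 12*√195 + 312.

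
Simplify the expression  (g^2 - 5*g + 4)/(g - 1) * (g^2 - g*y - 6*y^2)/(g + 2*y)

g^2 - 3*g*y - 4*g + 12*y

Factor: g^2 - 5*g + 4 = (g - 1)*(g - 4);  g^2 - g*y - 6*y^2 = (g + 2*y)*(g - 3*y)
Cancel the common factors (g - 1), (g + 2*y).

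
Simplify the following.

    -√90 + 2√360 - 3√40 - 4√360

-21*√10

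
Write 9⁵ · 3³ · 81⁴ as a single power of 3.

3^29

9⁵ = 3^10; 3³ = 3^3; 81⁴ = 3^16
Combine exponents: 3^29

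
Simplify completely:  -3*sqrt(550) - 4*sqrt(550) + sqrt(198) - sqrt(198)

-35*sqrt(22)

3*sqrt(550) = 15*sqrt(22); 4*sqrt(550) = 20*sqrt(22); sqrt(198) = 3*sqrt(22); sqrt(198) = 3*sqrt(22)
Combine: (-15 - 20 + 3 - 3)·sqrt(22) = -35*sqrt(22)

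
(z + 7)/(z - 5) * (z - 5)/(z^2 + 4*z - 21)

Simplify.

1/(z - 3)

Factor: z^2 + 4*z - 21 = (z - 3)*(z + 7)
Cancel the common factors (z + 7), (z - 5).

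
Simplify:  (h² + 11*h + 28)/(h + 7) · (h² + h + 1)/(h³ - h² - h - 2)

(h + 4)/(h - 2)

Factor: h² + 11*h + 28 = (h + 4)·(h + 7);  h³ - h² - h - 2 = (h - 2)·(h² + h + 1)
Cancel the common factors (h² + h + 1), (h + 7).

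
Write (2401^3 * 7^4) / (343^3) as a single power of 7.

2401^3 = 7^12; 7^4 = 7^4; 343^3 = 7^9
Combine exponents: 7^7

7^7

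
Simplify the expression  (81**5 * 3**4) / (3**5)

3**19

81**5 = 3**20; 3**4 = 3**4; 3**5 = 3**5
Combine exponents: 3**19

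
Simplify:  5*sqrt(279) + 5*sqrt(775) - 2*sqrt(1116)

5*sqrt(279) = 15*sqrt(31); 5*sqrt(775) = 25*sqrt(31); 2*sqrt(1116) = 12*sqrt(31)
Combine: (15 + 25 - 12)·sqrt(31) = 28*sqrt(31)

28*sqrt(31)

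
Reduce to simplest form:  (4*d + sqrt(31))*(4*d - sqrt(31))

16*d^2 - 31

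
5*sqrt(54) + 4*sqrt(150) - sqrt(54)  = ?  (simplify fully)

32*sqrt(6)

5*sqrt(54) = 15*sqrt(6); 4*sqrt(150) = 20*sqrt(6); sqrt(54) = 3*sqrt(6)
Combine: (15 + 20 - 3)·sqrt(6) = 32*sqrt(6)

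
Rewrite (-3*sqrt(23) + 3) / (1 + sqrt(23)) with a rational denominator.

Multiply numerator and denominator by -sqrt(23) + 1.
Denominator becomes -22; numerator becomes -6*sqrt(23) + 72.

(-36 + 3*sqrt(23))/11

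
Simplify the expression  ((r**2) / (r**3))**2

r**(-2)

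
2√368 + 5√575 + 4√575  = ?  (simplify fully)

53*√23

2√368 = 8*√23; 5√575 = 25*√23; 4√575 = 20*√23
Combine: (8 + 25 + 20)·√23 = 53*√23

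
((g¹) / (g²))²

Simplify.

Inside the bracket: (g^-1)
Raise to the power 2: (g^-2)

g^(-2)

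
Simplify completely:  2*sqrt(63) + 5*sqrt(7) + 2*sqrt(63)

17*sqrt(7)

2*sqrt(63) = 6*sqrt(7); 5*sqrt(7) = 5*sqrt(7); 2*sqrt(63) = 6*sqrt(7)
Combine: (6 + 5 + 6)·sqrt(7) = 17*sqrt(7)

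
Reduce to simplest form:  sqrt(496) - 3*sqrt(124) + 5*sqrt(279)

sqrt(496) = 4*sqrt(31); 3*sqrt(124) = 6*sqrt(31); 5*sqrt(279) = 15*sqrt(31)
Combine: (4 - 6 + 15)·sqrt(31) = 13*sqrt(31)

13*sqrt(31)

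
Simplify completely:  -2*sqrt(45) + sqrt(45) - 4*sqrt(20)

-11*sqrt(5)

2*sqrt(45) = 6*sqrt(5); sqrt(45) = 3*sqrt(5); 4*sqrt(20) = 8*sqrt(5)
Combine: (-6 + 3 - 8)·sqrt(5) = -11*sqrt(5)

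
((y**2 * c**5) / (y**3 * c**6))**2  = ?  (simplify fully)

1/(c**2*y**2)

Inside the bracket: (y**-1) * (c**-1)
Raise to the power 2: (y**-2) * (c**-2)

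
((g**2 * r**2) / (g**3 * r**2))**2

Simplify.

Inside the bracket: (g**-1)
Raise to the power 2: (g**-2)

g**(-2)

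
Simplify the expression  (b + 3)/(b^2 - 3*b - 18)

Factor: b^2 - 3*b - 18 = (b - 6)*(b + 3)
Cancel the common factor (b + 3).

1/(b - 6)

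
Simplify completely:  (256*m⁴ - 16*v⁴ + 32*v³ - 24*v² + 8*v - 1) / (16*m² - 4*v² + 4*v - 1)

256*m⁴ - 16*v⁴ + 32*v³ - 24*v² + 8*v - 1 factors as -(-4*m + 2*v - 1)*(4*m + 2*v - 1)*(16*m² + 4*v² - 4*v + 1).

16*m² + 4*v² - 4*v + 1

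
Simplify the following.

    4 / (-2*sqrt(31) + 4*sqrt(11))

(2*sqrt(31) + 4*sqrt(11))/13

Multiply numerator and denominator by 2*sqrt(31) + 4*sqrt(11).
Denominator becomes 52; numerator becomes 8*sqrt(31) + 16*sqrt(11).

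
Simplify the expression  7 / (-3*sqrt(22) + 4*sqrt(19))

Multiply numerator and denominator by 3*sqrt(22) + 4*sqrt(19).
Denominator becomes 106; numerator becomes 21*sqrt(22) + 28*sqrt(19).

(21*sqrt(22) + 28*sqrt(19))/106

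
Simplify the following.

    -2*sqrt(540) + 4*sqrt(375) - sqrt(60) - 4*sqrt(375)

-14*sqrt(15)

2*sqrt(540) = 12*sqrt(15); 4*sqrt(375) = 20*sqrt(15); sqrt(60) = 2*sqrt(15); 4*sqrt(375) = 20*sqrt(15)
Combine: (-12 + 20 - 2 - 20)·sqrt(15) = -14*sqrt(15)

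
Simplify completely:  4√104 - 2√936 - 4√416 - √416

-24*√26

4√104 = 8*√26; 2√936 = 12*√26; 4√416 = 16*√26; √416 = 4*√26
Combine: (8 - 12 - 16 - 4)·√26 = -24*√26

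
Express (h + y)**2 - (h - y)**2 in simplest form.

Write as f(h,y) - f(h,-y) and expand.

4*h*y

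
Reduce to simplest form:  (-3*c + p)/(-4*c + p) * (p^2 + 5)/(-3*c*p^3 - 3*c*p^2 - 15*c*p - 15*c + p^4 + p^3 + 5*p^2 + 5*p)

1/(-4*c*p - 4*c + p^2 + p)

Factor: -3*c*p^3 - 3*c*p^2 - 15*c*p - 15*c + p^4 + p^3 + 5*p^2 + 5*p = (-3*c + p)*(p + 1)*(p^2 + 5)
Cancel the common factors (p^2 + 5), (-3*c + p).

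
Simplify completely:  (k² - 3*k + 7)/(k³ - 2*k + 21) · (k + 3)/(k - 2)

Factor: k³ - 2*k + 21 = (k² - 3*k + 7)·(k + 3)
Cancel the common factors (k² - 3*k + 7), (k + 3).

1/(k - 2)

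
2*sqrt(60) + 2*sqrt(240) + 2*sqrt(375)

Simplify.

2*sqrt(60) = 4*sqrt(15); 2*sqrt(240) = 8*sqrt(15); 2*sqrt(375) = 10*sqrt(15)
Combine: (4 + 8 + 10)·sqrt(15) = 22*sqrt(15)

22*sqrt(15)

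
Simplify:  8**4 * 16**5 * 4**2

2**36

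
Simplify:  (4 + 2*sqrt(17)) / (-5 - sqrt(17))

(-3*sqrt(17) + 7)/4

Multiply numerator and denominator by -5 + sqrt(17).
Denominator becomes 8; numerator becomes -6*sqrt(17) + 14.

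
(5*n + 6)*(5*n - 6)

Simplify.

25*n**2 - 36

(5*n)**2 - (6)**2 = 25*n**2 - 36.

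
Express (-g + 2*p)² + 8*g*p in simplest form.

Expanding gives g² + 4*g*p + 4*p², a perfect square.

(g + 2*p)²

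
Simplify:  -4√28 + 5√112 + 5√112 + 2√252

4√28 = 8*√7; 5√112 = 20*√7; 5√112 = 20*√7; 2√252 = 12*√7
Combine: (-8 + 20 + 20 + 12)·√7 = 44*√7

44*√7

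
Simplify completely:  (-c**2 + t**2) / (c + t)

-c + t

Factor t**2 - c**2 and cancel (c + t).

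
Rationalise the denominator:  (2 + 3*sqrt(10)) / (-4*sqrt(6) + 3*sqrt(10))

(-12*sqrt(15) - 45 - 4*sqrt(6) - 3*sqrt(10))/3

Multiply numerator and denominator by 3*sqrt(10) + 4*sqrt(6).
Denominator becomes -6; numerator becomes 6*sqrt(10) + 8*sqrt(6) + 90 + 24*sqrt(15).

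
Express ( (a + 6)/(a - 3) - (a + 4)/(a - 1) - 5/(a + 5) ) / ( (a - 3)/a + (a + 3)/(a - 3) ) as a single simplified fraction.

(-a³ + 46*a² + 15*a)/(2*a⁴ + 5*a³ - 13*a² + 51*a - 45)

Numerator: (a + 6)/(a - 3) - (a + 4)/(a - 1) - 5/(a + 5) = (-a² + 46*a + 15)/(a³ + a² - 17*a + 15)
Denominator: (a - 3)/a + (a + 3)/(a - 3) = (2*a² - 3*a + 9)/(a² - 3*a)
Divide: ((-a² + 46*a + 15)/(a³ + a² - 17*a + 15)) · ((a² - 3*a)/(2*a² - 3*a + 9)) = (-a³ + 46*a² + 15*a)/(2*a⁴ + 5*a³ - 13*a² + 51*a - 45)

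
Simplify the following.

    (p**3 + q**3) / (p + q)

p**2 - p*q + q**2

q**3 + p**3 = (p + q)(p**2 - p*q + q**2).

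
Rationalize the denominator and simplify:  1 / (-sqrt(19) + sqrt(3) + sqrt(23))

(-7*sqrt(19) - sqrt(23) + 39*sqrt(3) + 2*sqrt(1311))/227

Group as (sqrt(3) + sqrt(23)) - sqrt(19); multiply by (sqrt(3) + sqrt(23)) + sqrt(19), then rationalise the remaining surd.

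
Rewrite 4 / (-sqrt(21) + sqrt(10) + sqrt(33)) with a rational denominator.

(-22*sqrt(21) - 2*sqrt(33) + 44*sqrt(10) + 6*sqrt(770))/209

Group as (sqrt(10) + sqrt(33)) - sqrt(21); multiply by (sqrt(10) + sqrt(33)) + sqrt(21), then rationalise the remaining surd.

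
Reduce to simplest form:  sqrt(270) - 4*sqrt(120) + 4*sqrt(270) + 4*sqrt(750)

27*sqrt(30)

sqrt(270) = 3*sqrt(30); 4*sqrt(120) = 8*sqrt(30); 4*sqrt(270) = 12*sqrt(30); 4*sqrt(750) = 20*sqrt(30)
Combine: (3 - 8 + 12 + 20)·sqrt(30) = 27*sqrt(30)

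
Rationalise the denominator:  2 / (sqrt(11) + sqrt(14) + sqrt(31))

(-sqrt(4774) - 3*sqrt(31) + 14*sqrt(14) + 17*sqrt(11))/145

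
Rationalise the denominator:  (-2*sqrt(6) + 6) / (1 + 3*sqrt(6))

Multiply numerator and denominator by -3*sqrt(6) + 1.
Denominator becomes -53; numerator becomes -20*sqrt(6) + 42.

(-42 + 20*sqrt(6))/53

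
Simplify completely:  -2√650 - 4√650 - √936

-36*√26

2√650 = 10*√26; 4√650 = 20*√26; √936 = 6*√26
Combine: (-10 - 20 - 6)·√26 = -36*√26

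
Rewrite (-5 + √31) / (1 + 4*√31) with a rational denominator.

Multiply numerator and denominator by -4*√31 + 1.
Denominator becomes -495; numerator becomes -129 + 21*√31.

(-7*√31 + 43)/165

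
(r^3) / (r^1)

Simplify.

Quotient: r^2

r^2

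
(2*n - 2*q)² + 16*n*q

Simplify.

4*(n + q)²

After expansion: 4*n² + 8*n*q + 4*q² — a perfect-square trinomial.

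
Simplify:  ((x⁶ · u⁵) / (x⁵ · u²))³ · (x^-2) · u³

u^12*x

Inside the bracket: x¹ · u³
Raise to the power 3: x³ · u⁹
Multiply by (x^-2) · u³: add exponents.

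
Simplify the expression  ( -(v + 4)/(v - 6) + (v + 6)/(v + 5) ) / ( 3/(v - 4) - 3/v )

(-9*v³ - 20*v² + 224*v)/(12*v² - 12*v - 360)

Numerator: -(v + 4)/(v - 6) + (v + 6)/(v + 5) = (-9*v - 56)/(v² - v - 30)
Denominator: 3/(v - 4) - 3/v = 12/(v² - 4*v)
Divide: ((-9*v - 56)/(v² - v - 30)) · (v²/12 - v/3) = (-9*v³ - 20*v² + 224*v)/(12*v² - 12*v - 360)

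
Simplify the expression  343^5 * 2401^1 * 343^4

7^31

343^5 = 7^15; 2401^1 = 7^4; 343^4 = 7^12
Combine exponents: 7^31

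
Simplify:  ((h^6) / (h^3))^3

Inside the bracket: h^3
Raise to the power 3: h^9

h^9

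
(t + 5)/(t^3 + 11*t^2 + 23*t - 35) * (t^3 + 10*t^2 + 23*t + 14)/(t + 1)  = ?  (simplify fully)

Factor: t^3 + 11*t^2 + 23*t - 35 = (t + 7)*(t - 1)*(t + 5);  t^3 + 10*t^2 + 23*t + 14 = (t + 7)*(t + 2)*(t + 1)
Cancel the common factors (t + 7), (t + 1), (t + 5).

(t + 2)/(t - 1)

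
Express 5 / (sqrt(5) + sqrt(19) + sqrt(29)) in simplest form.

(-2*sqrt(2755) - 5*sqrt(29) + 15*sqrt(19) + 43*sqrt(5))/71

Group as (sqrt(5) + sqrt(29)) + sqrt(19); multiply by (sqrt(5) + sqrt(29)) - sqrt(19), then rationalise the remaining surd.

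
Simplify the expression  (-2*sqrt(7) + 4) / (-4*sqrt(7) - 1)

Multiply numerator and denominator by -1 + 4*sqrt(7).
Denominator becomes -111; numerator becomes -60 + 18*sqrt(7).

(-6*sqrt(7) + 20)/37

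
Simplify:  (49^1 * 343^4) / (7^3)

7^11

49^1 = 7^2; 343^4 = 7^12; 7^3 = 7^3
Combine exponents: 7^11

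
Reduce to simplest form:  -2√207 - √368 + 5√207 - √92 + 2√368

11*√23

2√207 = 6*√23; √368 = 4*√23; 5√207 = 15*√23; √92 = 2*√23; 2√368 = 8*√23
Combine: (-6 - 4 + 15 - 2 + 8)·√23 = 11*√23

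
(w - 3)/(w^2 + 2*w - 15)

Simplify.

Factor: w^2 + 2*w - 15 = (w - 3)*(w + 5)
Cancel the common factor (w - 3).

1/(w + 5)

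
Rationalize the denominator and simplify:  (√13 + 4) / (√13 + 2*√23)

(-4*√13 - 13 + 2*√299 + 8*√23)/79

Multiply numerator and denominator by -2*√23 + √13.
Denominator becomes -79; numerator becomes -8*√23 - 2*√299 + 13 + 4*√13.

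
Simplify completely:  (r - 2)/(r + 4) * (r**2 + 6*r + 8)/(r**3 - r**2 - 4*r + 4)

Factor: r**2 + 6*r + 8 = (r + 4)*(r + 2);  r**3 - r**2 - 4*r + 4 = (r - 1)*(r + 2)*(r - 2)
Cancel the common factors (r - 2), (r + 2), (r + 4).

1/(r - 1)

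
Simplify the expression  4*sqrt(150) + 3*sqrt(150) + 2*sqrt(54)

41*sqrt(6)

4*sqrt(150) = 20*sqrt(6); 3*sqrt(150) = 15*sqrt(6); 2*sqrt(54) = 6*sqrt(6)
Combine: (20 + 15 + 6)·sqrt(6) = 41*sqrt(6)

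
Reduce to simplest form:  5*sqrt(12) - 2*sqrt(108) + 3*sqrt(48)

5*sqrt(12) = 10*sqrt(3); 2*sqrt(108) = 12*sqrt(3); 3*sqrt(48) = 12*sqrt(3)
Combine: (10 - 12 + 12)·sqrt(3) = 10*sqrt(3)

10*sqrt(3)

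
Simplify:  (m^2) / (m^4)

m^(-2)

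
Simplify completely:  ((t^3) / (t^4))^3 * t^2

Inside the bracket: (t^-1)
Raise to the power 3: (t^-3)
Multiply by t^2: add exponents.

1/t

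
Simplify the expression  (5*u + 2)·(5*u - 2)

25*u² - 4

Difference of squares with P = 5*u, Q = 2.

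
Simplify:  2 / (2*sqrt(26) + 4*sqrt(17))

Multiply numerator and denominator by -2*sqrt(26) + 4*sqrt(17).
Denominator becomes 168; numerator becomes -4*sqrt(26) + 8*sqrt(17).

(-sqrt(26) + 2*sqrt(17))/42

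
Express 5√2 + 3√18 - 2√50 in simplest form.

4*√2

5√2 = 5*√2; 3√18 = 9*√2; 2√50 = 10*√2
Combine: (5 + 9 - 10)·√2 = 4*√2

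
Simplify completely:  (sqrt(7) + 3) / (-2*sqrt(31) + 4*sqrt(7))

(-3*sqrt(31) - 6*sqrt(7) - sqrt(217) - 14)/6

Multiply numerator and denominator by 4*sqrt(7) + 2*sqrt(31).
Denominator becomes -12; numerator becomes 28 + 2*sqrt(217) + 12*sqrt(7) + 6*sqrt(31).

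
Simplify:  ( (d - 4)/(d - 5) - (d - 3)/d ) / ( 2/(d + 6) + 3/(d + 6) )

(4*d**2 + 9*d - 90)/(5*d**2 - 25*d)

Numerator: (d - 4)/(d - 5) - (d - 3)/d = (4*d - 15)/(d**2 - 5*d)
Denominator: 2/(d + 6) + 3/(d + 6) = 5/(d + 6)
Divide: ((4*d - 15)/(d**2 - 5*d)) · (d/5 + 6/5) = (4*d**2 + 9*d - 90)/(5*d**2 - 25*d)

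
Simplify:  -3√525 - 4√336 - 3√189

3√525 = 15*√21; 4√336 = 16*√21; 3√189 = 9*√21
Combine: (-15 - 16 - 9)·√21 = -40*√21

-40*√21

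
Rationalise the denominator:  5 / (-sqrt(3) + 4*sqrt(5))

Multiply numerator and denominator by sqrt(3) + 4*sqrt(5).
Denominator becomes 77; numerator becomes 5*sqrt(3) + 20*sqrt(5).

(5*sqrt(3) + 20*sqrt(5))/77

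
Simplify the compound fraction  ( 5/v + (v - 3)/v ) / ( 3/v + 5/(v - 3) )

Numerator: 5/v + (v - 3)/v = (v + 2)/v
Denominator: 3/v + 5/(v - 3) = (8*v - 9)/(v**2 - 3*v)
Divide: ((v + 2)/v) · ((v**2 - 3*v)/(8*v - 9)) = (v**2 - v - 6)/(8*v - 9)

(v**2 - v - 6)/(8*v - 9)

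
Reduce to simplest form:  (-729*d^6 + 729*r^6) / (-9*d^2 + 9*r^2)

81*d^4 + 81*d^2*r^2 + 81*r^4

Factor (3*r)^6 - (3*d)^6 and cancel (-9*d^2 + 9*r^2).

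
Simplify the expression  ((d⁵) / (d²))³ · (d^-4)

d⁵

Inside the bracket: d³
Raise to the power 3: d⁹
Multiply by (d^-4): add exponents.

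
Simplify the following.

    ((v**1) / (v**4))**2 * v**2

Inside the bracket: (v**-3)
Raise to the power 2: (v**-6)
Multiply by v**2: add exponents.

v**(-4)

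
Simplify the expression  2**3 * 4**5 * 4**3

2**3 = 2**3; 4**5 = 2**10; 4**3 = 2**6
Combine exponents: 2**19

2**19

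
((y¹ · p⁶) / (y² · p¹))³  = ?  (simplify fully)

p^15/y³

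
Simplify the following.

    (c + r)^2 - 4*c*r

After expansion: c^2 - 2*c*r + r^2 — a perfect-square trinomial.

(c - r)^2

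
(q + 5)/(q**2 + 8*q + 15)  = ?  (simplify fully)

Factor: q**2 + 8*q + 15 = (q + 5)*(q + 3)
Cancel the common factor (q + 5).

1/(q + 3)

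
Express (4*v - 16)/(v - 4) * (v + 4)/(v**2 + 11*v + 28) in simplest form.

Factor: 4*v - 16 = 4*(v - 4);  v**2 + 11*v + 28 = (v + 4)*(v + 7)
Cancel the common factors (v - 4), (v + 4).

4/(v + 7)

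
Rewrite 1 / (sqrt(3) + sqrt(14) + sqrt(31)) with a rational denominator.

Group as (sqrt(3) + sqrt(14)) + sqrt(31); multiply by (sqrt(3) + sqrt(14)) - sqrt(31), then rationalise the remaining surd.

(-10*sqrt(14) - 21*sqrt(3) + sqrt(1302) + 7*sqrt(31))/14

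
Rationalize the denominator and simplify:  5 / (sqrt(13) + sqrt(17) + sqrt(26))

Group as (sqrt(13) + sqrt(17)) + sqrt(26); multiply by (sqrt(13) + sqrt(17)) - sqrt(26), then rationalise the remaining surd.

(-65*sqrt(34) + 10*sqrt(26) + 55*sqrt(17) + 75*sqrt(13))/434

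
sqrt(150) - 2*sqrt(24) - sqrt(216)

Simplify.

-5*sqrt(6)

sqrt(150) = 5*sqrt(6); 2*sqrt(24) = 4*sqrt(6); sqrt(216) = 6*sqrt(6)
Combine: (5 - 4 - 6)·sqrt(6) = -5*sqrt(6)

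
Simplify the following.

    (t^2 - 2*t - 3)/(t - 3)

Factor: t^2 - 2*t - 3 = (t + 1)*(t - 3)
Cancel the common factor (t - 3).

t + 1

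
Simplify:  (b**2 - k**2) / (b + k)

Factor b**2 - k**2 and cancel (b + k).

b - k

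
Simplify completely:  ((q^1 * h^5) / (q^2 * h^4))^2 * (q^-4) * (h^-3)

1/(h*q^6)

Inside the bracket: (q^-1) * h^1
Raise to the power 2: (q^-2) * h^2
Multiply by (q^-4) * (h^-3): add exponents.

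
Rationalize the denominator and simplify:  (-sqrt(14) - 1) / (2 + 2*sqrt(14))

-1/2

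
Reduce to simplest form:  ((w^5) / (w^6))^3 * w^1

Inside the bracket: (w^-1)
Raise to the power 3: (w^-3)
Multiply by w^1: add exponents.

w^(-2)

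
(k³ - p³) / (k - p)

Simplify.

k² + k*p + p²

Factor as (a-b)(a^2+ab+b^2) with a=k, b=p.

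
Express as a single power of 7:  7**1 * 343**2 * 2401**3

7**19

7**1 = 7**1; 343**2 = 7**6; 2401**3 = 7**12
Combine exponents: 7**19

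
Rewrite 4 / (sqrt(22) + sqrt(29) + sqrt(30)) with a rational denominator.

(-16*sqrt(4785) + 84*sqrt(30) + 92*sqrt(29) + 148*sqrt(22))/2111

Group as (sqrt(22) + sqrt(29)) + sqrt(30); multiply by (sqrt(22) + sqrt(29)) - sqrt(30), then rationalise the remaining surd.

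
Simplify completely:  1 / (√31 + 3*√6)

(-√31 + 3*√6)/23

Multiply numerator and denominator by -√31 + 3*√6.
Denominator becomes 23; numerator becomes -√31 + 3*√6.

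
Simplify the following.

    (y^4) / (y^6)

y^(-2)

Quotient: (y^-2)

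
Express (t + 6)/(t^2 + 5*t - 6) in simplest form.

1/(t - 1)

Factor: t^2 + 5*t - 6 = (t + 6)*(t - 1)
Cancel the common factor (t + 6).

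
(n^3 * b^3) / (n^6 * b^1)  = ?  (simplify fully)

Quotient: (n^-3) * b^2

b^2/n^3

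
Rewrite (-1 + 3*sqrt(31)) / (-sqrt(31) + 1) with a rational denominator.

(-46 - sqrt(31))/15

Multiply numerator and denominator by 1 + sqrt(31).
Denominator becomes -30; numerator becomes 2*sqrt(31) + 92.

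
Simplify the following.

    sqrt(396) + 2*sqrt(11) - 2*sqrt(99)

2*sqrt(11)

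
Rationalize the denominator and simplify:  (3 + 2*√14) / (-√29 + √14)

(-2*√406 - 28 - 3*√29 - 3*√14)/15

Multiply numerator and denominator by √14 + √29.
Denominator becomes -15; numerator becomes 3*√14 + 3*√29 + 28 + 2*√406.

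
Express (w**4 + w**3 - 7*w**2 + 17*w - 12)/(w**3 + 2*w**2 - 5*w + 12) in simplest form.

w - 1

Factor: w**4 + w**3 - 7*w**2 + 17*w - 12 = (w**2 - 2*w + 3)*(w - 1)*(w + 4);  w**3 + 2*w**2 - 5*w + 12 = (w**2 - 2*w + 3)*(w + 4)
Cancel the common factors (w**2 - 2*w + 3), (w + 4).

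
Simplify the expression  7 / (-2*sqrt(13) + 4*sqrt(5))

Multiply numerator and denominator by 2*sqrt(13) + 4*sqrt(5).
Denominator becomes 28; numerator becomes 14*sqrt(13) + 28*sqrt(5).

(sqrt(13) + 2*sqrt(5))/2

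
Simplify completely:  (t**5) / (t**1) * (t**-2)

Quotient: t**4
Multiply by (t**-2): add exponents.

t**2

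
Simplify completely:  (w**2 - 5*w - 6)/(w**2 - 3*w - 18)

Factor: w**2 - 5*w - 6 = (w + 1)*(w - 6);  w**2 - 3*w - 18 = (w - 6)*(w + 3)
Cancel the common factor (w - 6).

(w + 1)/(w + 3)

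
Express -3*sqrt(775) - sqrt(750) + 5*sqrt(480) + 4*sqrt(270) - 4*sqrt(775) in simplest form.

-35*sqrt(31) + 27*sqrt(30)

3*sqrt(775) = 15*sqrt(31); sqrt(750) = 5*sqrt(30); 5*sqrt(480) = 20*sqrt(30); 4*sqrt(270) = 12*sqrt(30); 4*sqrt(775) = 20*sqrt(31)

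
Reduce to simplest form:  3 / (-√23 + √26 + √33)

(-18*√23 + 8*√33 + 15*√26 + √19734)/356

Group as (√26 + √33) - √23; multiply by (√26 + √33) + √23, then rationalise the remaining surd.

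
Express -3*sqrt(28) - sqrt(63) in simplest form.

-9*sqrt(7)

3*sqrt(28) = 6*sqrt(7); sqrt(63) = 3*sqrt(7)
Combine: (-6 - 3)·sqrt(7) = -9*sqrt(7)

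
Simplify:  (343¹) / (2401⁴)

7^(-13)

343¹ = 7^3; 2401⁴ = 7^16
Combine exponents: 7^(-13)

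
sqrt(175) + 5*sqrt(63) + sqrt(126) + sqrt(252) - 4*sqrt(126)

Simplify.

sqrt(175) = 5*sqrt(7); 5*sqrt(63) = 15*sqrt(7); sqrt(126) = 3*sqrt(14); sqrt(252) = 6*sqrt(7); 4*sqrt(126) = 12*sqrt(14)

-9*sqrt(14) + 26*sqrt(7)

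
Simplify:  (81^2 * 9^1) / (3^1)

3^9

81^2 = 3^8; 9^1 = 3^2; 3^1 = 3^1
Combine exponents: 3^9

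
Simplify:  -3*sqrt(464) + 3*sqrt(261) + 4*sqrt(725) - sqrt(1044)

3*sqrt(464) = 12*sqrt(29); 3*sqrt(261) = 9*sqrt(29); 4*sqrt(725) = 20*sqrt(29); sqrt(1044) = 6*sqrt(29)
Combine: (-12 + 9 + 20 - 6)·sqrt(29) = 11*sqrt(29)

11*sqrt(29)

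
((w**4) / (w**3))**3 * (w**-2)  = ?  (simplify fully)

w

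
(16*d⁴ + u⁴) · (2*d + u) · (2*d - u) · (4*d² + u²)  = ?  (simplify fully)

Pair the conjugate factors: ((2*d)+u)((2*d)-u) = 4*d² - u², then repeat with the next factor.

256*d⁸ - u⁸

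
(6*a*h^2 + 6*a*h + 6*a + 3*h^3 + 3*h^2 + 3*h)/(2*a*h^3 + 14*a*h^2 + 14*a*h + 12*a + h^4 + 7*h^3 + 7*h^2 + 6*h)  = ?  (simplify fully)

Factor: 6*a*h^2 + 6*a*h + 6*a + 3*h^3 + 3*h^2 + 3*h = 3*(h^2 + h + 1)*(2*a + h);  2*a*h^3 + 14*a*h^2 + 14*a*h + 12*a + h^4 + 7*h^3 + 7*h^2 + 6*h = (2*a + h)*(h + 6)*(h^2 + h + 1)
Cancel the common factors (h^2 + h + 1), (2*a + h).

3/(h + 6)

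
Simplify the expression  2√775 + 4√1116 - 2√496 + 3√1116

44*√31

2√775 = 10*√31; 4√1116 = 24*√31; 2√496 = 8*√31; 3√1116 = 18*√31
Combine: (10 + 24 - 8 + 18)·√31 = 44*√31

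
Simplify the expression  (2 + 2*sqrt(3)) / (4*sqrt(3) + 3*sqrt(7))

Multiply numerator and denominator by -3*sqrt(7) + 4*sqrt(3).
Denominator becomes -15; numerator becomes -6*sqrt(21) - 6*sqrt(7) + 8*sqrt(3) + 24.

(-24 - 8*sqrt(3) + 6*sqrt(7) + 6*sqrt(21))/15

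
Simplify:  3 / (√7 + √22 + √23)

(-3*√3542 + 9*√23 + 12*√22 + 57*√7)/290

Group as (√7 + √23) + √22; multiply by (√7 + √23) - √22, then rationalise the remaining surd.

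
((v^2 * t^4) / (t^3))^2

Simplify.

t^2*v^4

Inside the bracket: v^2 * t^1
Raise to the power 2: v^4 * t^2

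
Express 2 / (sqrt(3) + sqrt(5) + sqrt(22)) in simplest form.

Group as (sqrt(3) + sqrt(22)) + sqrt(5); multiply by (sqrt(3) + sqrt(22)) - sqrt(5), then rationalise the remaining surd.

(-10*sqrt(5) - 12*sqrt(3) + sqrt(330) + 7*sqrt(22))/34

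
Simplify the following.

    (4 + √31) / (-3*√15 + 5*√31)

(12*√15 + 3*√465 + 20*√31 + 155)/640

Multiply numerator and denominator by 3*√15 + 5*√31.
Denominator becomes 640; numerator becomes 12*√15 + 3*√465 + 20*√31 + 155.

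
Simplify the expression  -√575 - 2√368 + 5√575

12*√23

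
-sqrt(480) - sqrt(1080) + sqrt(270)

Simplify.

-7*sqrt(30)

sqrt(480) = 4*sqrt(30); sqrt(1080) = 6*sqrt(30); sqrt(270) = 3*sqrt(30)
Combine: (-4 - 6 + 3)·sqrt(30) = -7*sqrt(30)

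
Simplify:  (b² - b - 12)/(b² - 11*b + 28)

Factor: b² - b - 12 = (b + 3)·(b - 4);  b² - 11*b + 28 = (b - 7)·(b - 4)
Cancel the common factor (b - 4).

(b + 3)/(b - 7)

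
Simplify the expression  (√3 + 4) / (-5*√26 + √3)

Multiply numerator and denominator by √3 + 5*√26.
Denominator becomes -647; numerator becomes 3 + 4*√3 + 5*√78 + 20*√26.

(-20*√26 - 5*√78 - 4*√3 - 3)/647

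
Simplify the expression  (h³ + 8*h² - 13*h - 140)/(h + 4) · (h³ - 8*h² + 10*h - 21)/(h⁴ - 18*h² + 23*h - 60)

Factor: h³ + 8*h² - 13*h - 140 = (h + 5)·(h - 4)·(h + 7);  h³ - 8*h² + 10*h - 21 = (h - 7)·(h² - h + 3);  h⁴ - 18*h² + 23*h - 60 = (h² - h + 3)·(h + 5)·(h - 4)
Cancel the common factors (h² - h + 3), (h - 4), (h + 5).

(h² - 49)/(h + 4)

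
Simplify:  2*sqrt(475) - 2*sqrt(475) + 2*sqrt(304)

8*sqrt(19)

2*sqrt(475) = 10*sqrt(19); 2*sqrt(475) = 10*sqrt(19); 2*sqrt(304) = 8*sqrt(19)
Combine: (10 - 10 + 8)·sqrt(19) = 8*sqrt(19)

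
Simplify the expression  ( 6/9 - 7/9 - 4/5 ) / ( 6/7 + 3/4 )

Numerator: 6/9 - 7/9 - 4/5 = -41/45
Denominator: 6/7 + 3/4 = 45/28
Divide: (-41/45) · (28/45) = -1148/2025

-1148/2025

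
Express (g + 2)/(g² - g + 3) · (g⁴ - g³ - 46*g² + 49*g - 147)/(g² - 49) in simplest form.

Factor: g⁴ - g³ - 46*g² + 49*g - 147 = (g + 7)·(g² - g + 3)·(g - 7);  g² - 49 = (g - 7)·(g + 7)
Cancel the common factors (g² - g + 3), (g + 7), (g - 7).

g + 2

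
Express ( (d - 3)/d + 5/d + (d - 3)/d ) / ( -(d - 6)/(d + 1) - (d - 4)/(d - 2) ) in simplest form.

(-2*d**3 + 3*d**2 + 3*d - 2)/(2*d**3 - 11*d**2 + 8*d)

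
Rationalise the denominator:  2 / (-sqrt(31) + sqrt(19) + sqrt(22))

(-5*sqrt(31) + 14*sqrt(22) + 17*sqrt(19) + sqrt(12958))/393

Group as (sqrt(19) + sqrt(22)) - sqrt(31); multiply by (sqrt(19) + sqrt(22)) + sqrt(31), then rationalise the remaining surd.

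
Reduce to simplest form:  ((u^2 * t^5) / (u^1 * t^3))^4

t^8*u^4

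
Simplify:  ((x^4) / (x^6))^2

Inside the bracket: (x^-2)
Raise to the power 2: (x^-4)

x^(-4)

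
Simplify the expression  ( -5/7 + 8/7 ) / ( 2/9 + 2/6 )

Numerator: -5/7 + 8/7 = 3/7
Denominator: 2/9 + 2/6 = 5/9
Divide: (3/7) · (9/5) = 27/35

27/35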